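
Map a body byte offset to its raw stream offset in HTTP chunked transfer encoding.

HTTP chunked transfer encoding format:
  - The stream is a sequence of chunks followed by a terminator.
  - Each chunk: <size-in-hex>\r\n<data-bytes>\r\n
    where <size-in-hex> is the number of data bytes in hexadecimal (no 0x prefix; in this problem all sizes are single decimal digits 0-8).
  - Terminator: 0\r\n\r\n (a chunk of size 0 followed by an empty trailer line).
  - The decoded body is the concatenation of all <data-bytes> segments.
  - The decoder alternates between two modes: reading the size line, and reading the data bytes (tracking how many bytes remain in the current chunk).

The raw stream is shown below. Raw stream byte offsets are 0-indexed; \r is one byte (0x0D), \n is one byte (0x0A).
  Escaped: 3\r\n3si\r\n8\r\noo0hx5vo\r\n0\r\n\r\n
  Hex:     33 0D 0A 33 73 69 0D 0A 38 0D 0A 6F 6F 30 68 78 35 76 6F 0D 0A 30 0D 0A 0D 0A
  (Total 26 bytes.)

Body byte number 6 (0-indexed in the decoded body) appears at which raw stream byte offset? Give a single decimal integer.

Chunk 1: stream[0..1]='3' size=0x3=3, data at stream[3..6]='3si' -> body[0..3], body so far='3si'
Chunk 2: stream[8..9]='8' size=0x8=8, data at stream[11..19]='oo0hx5vo' -> body[3..11], body so far='3sioo0hx5vo'
Chunk 3: stream[21..22]='0' size=0 (terminator). Final body='3sioo0hx5vo' (11 bytes)
Body byte 6 at stream offset 14

Answer: 14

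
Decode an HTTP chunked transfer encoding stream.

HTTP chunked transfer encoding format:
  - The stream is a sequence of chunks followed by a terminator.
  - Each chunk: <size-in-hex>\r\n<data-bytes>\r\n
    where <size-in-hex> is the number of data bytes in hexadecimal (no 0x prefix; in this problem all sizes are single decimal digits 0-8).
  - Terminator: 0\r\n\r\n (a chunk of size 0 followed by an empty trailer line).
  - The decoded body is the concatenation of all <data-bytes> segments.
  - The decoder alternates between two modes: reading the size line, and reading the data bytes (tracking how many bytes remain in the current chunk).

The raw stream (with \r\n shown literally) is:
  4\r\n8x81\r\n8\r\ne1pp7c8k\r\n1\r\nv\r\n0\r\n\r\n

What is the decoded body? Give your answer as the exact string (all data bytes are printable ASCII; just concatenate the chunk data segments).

Chunk 1: stream[0..1]='4' size=0x4=4, data at stream[3..7]='8x81' -> body[0..4], body so far='8x81'
Chunk 2: stream[9..10]='8' size=0x8=8, data at stream[12..20]='e1pp7c8k' -> body[4..12], body so far='8x81e1pp7c8k'
Chunk 3: stream[22..23]='1' size=0x1=1, data at stream[25..26]='v' -> body[12..13], body so far='8x81e1pp7c8kv'
Chunk 4: stream[28..29]='0' size=0 (terminator). Final body='8x81e1pp7c8kv' (13 bytes)

Answer: 8x81e1pp7c8kv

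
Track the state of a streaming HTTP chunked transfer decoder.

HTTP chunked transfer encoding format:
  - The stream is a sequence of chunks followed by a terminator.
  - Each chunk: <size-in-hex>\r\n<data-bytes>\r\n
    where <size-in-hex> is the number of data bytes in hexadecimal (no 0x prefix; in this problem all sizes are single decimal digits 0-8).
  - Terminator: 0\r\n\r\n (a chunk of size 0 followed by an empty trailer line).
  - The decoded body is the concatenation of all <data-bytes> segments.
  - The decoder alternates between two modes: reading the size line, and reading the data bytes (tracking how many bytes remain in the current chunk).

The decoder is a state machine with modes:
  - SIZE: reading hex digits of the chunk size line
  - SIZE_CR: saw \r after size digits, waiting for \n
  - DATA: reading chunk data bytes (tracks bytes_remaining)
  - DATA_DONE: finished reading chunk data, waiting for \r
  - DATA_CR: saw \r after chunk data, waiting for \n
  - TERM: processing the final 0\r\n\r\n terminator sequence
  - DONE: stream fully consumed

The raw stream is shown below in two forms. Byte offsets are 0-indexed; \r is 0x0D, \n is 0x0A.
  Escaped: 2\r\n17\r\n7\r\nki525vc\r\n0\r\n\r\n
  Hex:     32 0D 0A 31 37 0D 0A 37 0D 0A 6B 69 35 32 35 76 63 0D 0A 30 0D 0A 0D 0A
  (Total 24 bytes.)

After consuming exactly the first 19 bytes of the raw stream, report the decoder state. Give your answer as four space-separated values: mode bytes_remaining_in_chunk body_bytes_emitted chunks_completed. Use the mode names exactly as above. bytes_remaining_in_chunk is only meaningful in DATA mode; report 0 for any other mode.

Byte 0 = '2': mode=SIZE remaining=0 emitted=0 chunks_done=0
Byte 1 = 0x0D: mode=SIZE_CR remaining=0 emitted=0 chunks_done=0
Byte 2 = 0x0A: mode=DATA remaining=2 emitted=0 chunks_done=0
Byte 3 = '1': mode=DATA remaining=1 emitted=1 chunks_done=0
Byte 4 = '7': mode=DATA_DONE remaining=0 emitted=2 chunks_done=0
Byte 5 = 0x0D: mode=DATA_CR remaining=0 emitted=2 chunks_done=0
Byte 6 = 0x0A: mode=SIZE remaining=0 emitted=2 chunks_done=1
Byte 7 = '7': mode=SIZE remaining=0 emitted=2 chunks_done=1
Byte 8 = 0x0D: mode=SIZE_CR remaining=0 emitted=2 chunks_done=1
Byte 9 = 0x0A: mode=DATA remaining=7 emitted=2 chunks_done=1
Byte 10 = 'k': mode=DATA remaining=6 emitted=3 chunks_done=1
Byte 11 = 'i': mode=DATA remaining=5 emitted=4 chunks_done=1
Byte 12 = '5': mode=DATA remaining=4 emitted=5 chunks_done=1
Byte 13 = '2': mode=DATA remaining=3 emitted=6 chunks_done=1
Byte 14 = '5': mode=DATA remaining=2 emitted=7 chunks_done=1
Byte 15 = 'v': mode=DATA remaining=1 emitted=8 chunks_done=1
Byte 16 = 'c': mode=DATA_DONE remaining=0 emitted=9 chunks_done=1
Byte 17 = 0x0D: mode=DATA_CR remaining=0 emitted=9 chunks_done=1
Byte 18 = 0x0A: mode=SIZE remaining=0 emitted=9 chunks_done=2

Answer: SIZE 0 9 2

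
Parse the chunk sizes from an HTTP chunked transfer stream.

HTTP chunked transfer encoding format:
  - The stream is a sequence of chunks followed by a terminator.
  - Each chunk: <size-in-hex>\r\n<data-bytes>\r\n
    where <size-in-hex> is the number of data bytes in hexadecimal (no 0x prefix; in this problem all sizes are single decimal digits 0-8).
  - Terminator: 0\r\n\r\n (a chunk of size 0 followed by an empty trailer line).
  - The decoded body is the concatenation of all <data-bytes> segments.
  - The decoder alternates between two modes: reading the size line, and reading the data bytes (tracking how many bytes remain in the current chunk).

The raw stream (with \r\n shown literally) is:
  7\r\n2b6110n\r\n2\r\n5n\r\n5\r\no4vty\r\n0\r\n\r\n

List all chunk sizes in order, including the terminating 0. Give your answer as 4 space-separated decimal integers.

Chunk 1: stream[0..1]='7' size=0x7=7, data at stream[3..10]='2b6110n' -> body[0..7], body so far='2b6110n'
Chunk 2: stream[12..13]='2' size=0x2=2, data at stream[15..17]='5n' -> body[7..9], body so far='2b6110n5n'
Chunk 3: stream[19..20]='5' size=0x5=5, data at stream[22..27]='o4vty' -> body[9..14], body so far='2b6110n5no4vty'
Chunk 4: stream[29..30]='0' size=0 (terminator). Final body='2b6110n5no4vty' (14 bytes)

Answer: 7 2 5 0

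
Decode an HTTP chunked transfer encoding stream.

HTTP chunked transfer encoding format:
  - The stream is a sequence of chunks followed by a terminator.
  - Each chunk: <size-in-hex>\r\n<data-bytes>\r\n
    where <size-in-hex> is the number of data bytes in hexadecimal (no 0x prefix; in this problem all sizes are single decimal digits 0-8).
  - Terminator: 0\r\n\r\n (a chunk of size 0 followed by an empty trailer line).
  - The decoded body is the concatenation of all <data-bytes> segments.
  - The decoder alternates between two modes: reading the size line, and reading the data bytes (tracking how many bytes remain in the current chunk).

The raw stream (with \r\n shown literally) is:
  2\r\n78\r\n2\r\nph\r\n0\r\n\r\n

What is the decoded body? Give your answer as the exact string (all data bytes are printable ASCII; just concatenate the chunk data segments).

Answer: 78ph

Derivation:
Chunk 1: stream[0..1]='2' size=0x2=2, data at stream[3..5]='78' -> body[0..2], body so far='78'
Chunk 2: stream[7..8]='2' size=0x2=2, data at stream[10..12]='ph' -> body[2..4], body so far='78ph'
Chunk 3: stream[14..15]='0' size=0 (terminator). Final body='78ph' (4 bytes)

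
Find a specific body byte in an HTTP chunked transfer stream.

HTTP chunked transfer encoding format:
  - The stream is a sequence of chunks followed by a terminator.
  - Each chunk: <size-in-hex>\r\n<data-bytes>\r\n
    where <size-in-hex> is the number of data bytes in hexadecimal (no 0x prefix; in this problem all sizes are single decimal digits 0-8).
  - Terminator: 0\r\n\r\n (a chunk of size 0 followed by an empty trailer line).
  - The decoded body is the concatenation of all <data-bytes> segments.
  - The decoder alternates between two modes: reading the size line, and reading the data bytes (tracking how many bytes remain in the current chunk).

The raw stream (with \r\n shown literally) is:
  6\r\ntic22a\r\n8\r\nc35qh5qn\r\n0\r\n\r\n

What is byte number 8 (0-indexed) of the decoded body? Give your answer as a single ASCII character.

Answer: 5

Derivation:
Chunk 1: stream[0..1]='6' size=0x6=6, data at stream[3..9]='tic22a' -> body[0..6], body so far='tic22a'
Chunk 2: stream[11..12]='8' size=0x8=8, data at stream[14..22]='c35qh5qn' -> body[6..14], body so far='tic22ac35qh5qn'
Chunk 3: stream[24..25]='0' size=0 (terminator). Final body='tic22ac35qh5qn' (14 bytes)
Body byte 8 = '5'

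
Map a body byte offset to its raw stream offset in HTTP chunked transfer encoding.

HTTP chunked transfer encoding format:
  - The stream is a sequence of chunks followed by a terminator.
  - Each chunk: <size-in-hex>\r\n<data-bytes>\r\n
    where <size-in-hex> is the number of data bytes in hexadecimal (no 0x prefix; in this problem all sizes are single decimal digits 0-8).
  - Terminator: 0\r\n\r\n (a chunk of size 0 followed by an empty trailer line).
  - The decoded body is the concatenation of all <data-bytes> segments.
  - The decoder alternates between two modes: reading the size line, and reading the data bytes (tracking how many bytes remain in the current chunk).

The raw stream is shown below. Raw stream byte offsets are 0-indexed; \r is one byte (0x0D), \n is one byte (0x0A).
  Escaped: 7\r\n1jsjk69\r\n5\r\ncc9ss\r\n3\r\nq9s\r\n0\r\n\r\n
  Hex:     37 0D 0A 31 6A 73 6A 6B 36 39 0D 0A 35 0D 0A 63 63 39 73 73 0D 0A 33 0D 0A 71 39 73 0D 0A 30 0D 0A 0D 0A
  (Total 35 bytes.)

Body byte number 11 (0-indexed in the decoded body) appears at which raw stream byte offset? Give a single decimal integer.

Chunk 1: stream[0..1]='7' size=0x7=7, data at stream[3..10]='1jsjk69' -> body[0..7], body so far='1jsjk69'
Chunk 2: stream[12..13]='5' size=0x5=5, data at stream[15..20]='cc9ss' -> body[7..12], body so far='1jsjk69cc9ss'
Chunk 3: stream[22..23]='3' size=0x3=3, data at stream[25..28]='q9s' -> body[12..15], body so far='1jsjk69cc9ssq9s'
Chunk 4: stream[30..31]='0' size=0 (terminator). Final body='1jsjk69cc9ssq9s' (15 bytes)
Body byte 11 at stream offset 19

Answer: 19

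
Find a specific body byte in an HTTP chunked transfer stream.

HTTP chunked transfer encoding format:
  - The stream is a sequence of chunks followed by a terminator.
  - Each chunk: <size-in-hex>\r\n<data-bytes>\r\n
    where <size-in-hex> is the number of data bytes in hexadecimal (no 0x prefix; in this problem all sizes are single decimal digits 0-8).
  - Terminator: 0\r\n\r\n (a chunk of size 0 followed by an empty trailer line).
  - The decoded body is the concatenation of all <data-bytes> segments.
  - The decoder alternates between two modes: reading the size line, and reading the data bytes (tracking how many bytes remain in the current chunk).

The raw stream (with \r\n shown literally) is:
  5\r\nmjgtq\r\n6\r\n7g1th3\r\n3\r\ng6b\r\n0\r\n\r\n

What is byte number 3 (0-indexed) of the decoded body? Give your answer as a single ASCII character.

Chunk 1: stream[0..1]='5' size=0x5=5, data at stream[3..8]='mjgtq' -> body[0..5], body so far='mjgtq'
Chunk 2: stream[10..11]='6' size=0x6=6, data at stream[13..19]='7g1th3' -> body[5..11], body so far='mjgtq7g1th3'
Chunk 3: stream[21..22]='3' size=0x3=3, data at stream[24..27]='g6b' -> body[11..14], body so far='mjgtq7g1th3g6b'
Chunk 4: stream[29..30]='0' size=0 (terminator). Final body='mjgtq7g1th3g6b' (14 bytes)
Body byte 3 = 't'

Answer: t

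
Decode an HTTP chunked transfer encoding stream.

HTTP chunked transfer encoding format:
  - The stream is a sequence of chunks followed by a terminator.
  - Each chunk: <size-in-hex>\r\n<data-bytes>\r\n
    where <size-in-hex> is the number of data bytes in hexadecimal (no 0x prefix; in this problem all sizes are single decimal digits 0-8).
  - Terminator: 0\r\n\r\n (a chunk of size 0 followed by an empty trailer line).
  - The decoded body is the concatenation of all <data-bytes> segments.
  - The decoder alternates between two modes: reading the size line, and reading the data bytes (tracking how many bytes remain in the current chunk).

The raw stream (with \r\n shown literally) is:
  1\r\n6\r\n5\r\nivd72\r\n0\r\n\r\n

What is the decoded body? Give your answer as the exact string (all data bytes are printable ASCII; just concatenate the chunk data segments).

Answer: 6ivd72

Derivation:
Chunk 1: stream[0..1]='1' size=0x1=1, data at stream[3..4]='6' -> body[0..1], body so far='6'
Chunk 2: stream[6..7]='5' size=0x5=5, data at stream[9..14]='ivd72' -> body[1..6], body so far='6ivd72'
Chunk 3: stream[16..17]='0' size=0 (terminator). Final body='6ivd72' (6 bytes)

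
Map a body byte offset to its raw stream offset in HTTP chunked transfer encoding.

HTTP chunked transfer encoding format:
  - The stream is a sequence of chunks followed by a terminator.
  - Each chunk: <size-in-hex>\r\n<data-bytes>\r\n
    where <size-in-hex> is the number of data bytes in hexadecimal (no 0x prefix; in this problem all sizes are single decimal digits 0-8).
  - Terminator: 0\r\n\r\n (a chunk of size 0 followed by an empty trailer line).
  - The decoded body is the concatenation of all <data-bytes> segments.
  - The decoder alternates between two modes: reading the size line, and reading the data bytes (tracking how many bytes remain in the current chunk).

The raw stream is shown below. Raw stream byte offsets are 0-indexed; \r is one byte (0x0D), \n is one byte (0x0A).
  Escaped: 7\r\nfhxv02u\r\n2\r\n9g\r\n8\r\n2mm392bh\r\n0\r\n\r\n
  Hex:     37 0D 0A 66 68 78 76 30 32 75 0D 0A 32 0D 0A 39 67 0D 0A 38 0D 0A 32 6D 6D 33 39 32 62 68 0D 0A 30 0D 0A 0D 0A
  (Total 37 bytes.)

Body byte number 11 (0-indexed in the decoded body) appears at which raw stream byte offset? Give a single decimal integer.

Chunk 1: stream[0..1]='7' size=0x7=7, data at stream[3..10]='fhxv02u' -> body[0..7], body so far='fhxv02u'
Chunk 2: stream[12..13]='2' size=0x2=2, data at stream[15..17]='9g' -> body[7..9], body so far='fhxv02u9g'
Chunk 3: stream[19..20]='8' size=0x8=8, data at stream[22..30]='2mm392bh' -> body[9..17], body so far='fhxv02u9g2mm392bh'
Chunk 4: stream[32..33]='0' size=0 (terminator). Final body='fhxv02u9g2mm392bh' (17 bytes)
Body byte 11 at stream offset 24

Answer: 24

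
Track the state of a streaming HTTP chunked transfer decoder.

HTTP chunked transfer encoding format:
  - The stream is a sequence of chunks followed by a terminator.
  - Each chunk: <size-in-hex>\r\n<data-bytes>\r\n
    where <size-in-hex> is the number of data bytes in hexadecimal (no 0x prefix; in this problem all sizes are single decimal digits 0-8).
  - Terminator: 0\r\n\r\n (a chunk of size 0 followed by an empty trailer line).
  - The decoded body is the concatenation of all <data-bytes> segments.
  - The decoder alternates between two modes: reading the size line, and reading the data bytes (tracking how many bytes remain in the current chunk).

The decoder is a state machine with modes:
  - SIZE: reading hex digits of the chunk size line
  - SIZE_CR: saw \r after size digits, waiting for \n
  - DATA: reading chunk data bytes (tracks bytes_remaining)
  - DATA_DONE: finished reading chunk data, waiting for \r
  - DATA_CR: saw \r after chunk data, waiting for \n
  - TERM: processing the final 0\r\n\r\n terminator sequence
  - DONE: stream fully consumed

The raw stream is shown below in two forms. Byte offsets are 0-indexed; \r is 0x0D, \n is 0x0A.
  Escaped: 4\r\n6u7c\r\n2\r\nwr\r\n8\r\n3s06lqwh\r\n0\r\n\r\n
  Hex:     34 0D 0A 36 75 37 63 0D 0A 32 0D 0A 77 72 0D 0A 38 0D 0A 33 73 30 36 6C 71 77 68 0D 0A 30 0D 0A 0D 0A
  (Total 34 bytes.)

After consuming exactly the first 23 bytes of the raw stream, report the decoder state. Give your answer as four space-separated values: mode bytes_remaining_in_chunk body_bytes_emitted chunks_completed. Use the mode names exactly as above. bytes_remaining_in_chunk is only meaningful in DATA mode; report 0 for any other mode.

Byte 0 = '4': mode=SIZE remaining=0 emitted=0 chunks_done=0
Byte 1 = 0x0D: mode=SIZE_CR remaining=0 emitted=0 chunks_done=0
Byte 2 = 0x0A: mode=DATA remaining=4 emitted=0 chunks_done=0
Byte 3 = '6': mode=DATA remaining=3 emitted=1 chunks_done=0
Byte 4 = 'u': mode=DATA remaining=2 emitted=2 chunks_done=0
Byte 5 = '7': mode=DATA remaining=1 emitted=3 chunks_done=0
Byte 6 = 'c': mode=DATA_DONE remaining=0 emitted=4 chunks_done=0
Byte 7 = 0x0D: mode=DATA_CR remaining=0 emitted=4 chunks_done=0
Byte 8 = 0x0A: mode=SIZE remaining=0 emitted=4 chunks_done=1
Byte 9 = '2': mode=SIZE remaining=0 emitted=4 chunks_done=1
Byte 10 = 0x0D: mode=SIZE_CR remaining=0 emitted=4 chunks_done=1
Byte 11 = 0x0A: mode=DATA remaining=2 emitted=4 chunks_done=1
Byte 12 = 'w': mode=DATA remaining=1 emitted=5 chunks_done=1
Byte 13 = 'r': mode=DATA_DONE remaining=0 emitted=6 chunks_done=1
Byte 14 = 0x0D: mode=DATA_CR remaining=0 emitted=6 chunks_done=1
Byte 15 = 0x0A: mode=SIZE remaining=0 emitted=6 chunks_done=2
Byte 16 = '8': mode=SIZE remaining=0 emitted=6 chunks_done=2
Byte 17 = 0x0D: mode=SIZE_CR remaining=0 emitted=6 chunks_done=2
Byte 18 = 0x0A: mode=DATA remaining=8 emitted=6 chunks_done=2
Byte 19 = '3': mode=DATA remaining=7 emitted=7 chunks_done=2
Byte 20 = 's': mode=DATA remaining=6 emitted=8 chunks_done=2
Byte 21 = '0': mode=DATA remaining=5 emitted=9 chunks_done=2
Byte 22 = '6': mode=DATA remaining=4 emitted=10 chunks_done=2

Answer: DATA 4 10 2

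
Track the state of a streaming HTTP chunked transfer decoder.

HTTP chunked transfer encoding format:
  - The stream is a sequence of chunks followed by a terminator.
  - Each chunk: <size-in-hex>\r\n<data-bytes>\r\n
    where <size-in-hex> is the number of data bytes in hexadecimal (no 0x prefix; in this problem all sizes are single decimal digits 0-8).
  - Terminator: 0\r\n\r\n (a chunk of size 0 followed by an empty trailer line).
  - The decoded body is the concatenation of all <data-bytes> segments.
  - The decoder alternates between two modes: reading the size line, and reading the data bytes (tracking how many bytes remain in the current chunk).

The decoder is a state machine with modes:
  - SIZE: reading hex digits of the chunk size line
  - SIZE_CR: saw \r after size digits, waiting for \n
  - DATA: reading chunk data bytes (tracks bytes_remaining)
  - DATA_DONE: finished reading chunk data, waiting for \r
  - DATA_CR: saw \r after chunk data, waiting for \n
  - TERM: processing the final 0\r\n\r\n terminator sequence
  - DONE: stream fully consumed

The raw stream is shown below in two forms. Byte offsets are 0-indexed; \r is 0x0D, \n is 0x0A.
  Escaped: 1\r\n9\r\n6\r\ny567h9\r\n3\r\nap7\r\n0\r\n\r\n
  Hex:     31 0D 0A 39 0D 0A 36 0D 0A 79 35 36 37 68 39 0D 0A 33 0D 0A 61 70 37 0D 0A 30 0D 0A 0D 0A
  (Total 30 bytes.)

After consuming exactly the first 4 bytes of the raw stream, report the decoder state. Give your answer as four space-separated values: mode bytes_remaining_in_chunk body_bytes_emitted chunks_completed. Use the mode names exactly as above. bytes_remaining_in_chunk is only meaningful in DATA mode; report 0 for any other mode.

Byte 0 = '1': mode=SIZE remaining=0 emitted=0 chunks_done=0
Byte 1 = 0x0D: mode=SIZE_CR remaining=0 emitted=0 chunks_done=0
Byte 2 = 0x0A: mode=DATA remaining=1 emitted=0 chunks_done=0
Byte 3 = '9': mode=DATA_DONE remaining=0 emitted=1 chunks_done=0

Answer: DATA_DONE 0 1 0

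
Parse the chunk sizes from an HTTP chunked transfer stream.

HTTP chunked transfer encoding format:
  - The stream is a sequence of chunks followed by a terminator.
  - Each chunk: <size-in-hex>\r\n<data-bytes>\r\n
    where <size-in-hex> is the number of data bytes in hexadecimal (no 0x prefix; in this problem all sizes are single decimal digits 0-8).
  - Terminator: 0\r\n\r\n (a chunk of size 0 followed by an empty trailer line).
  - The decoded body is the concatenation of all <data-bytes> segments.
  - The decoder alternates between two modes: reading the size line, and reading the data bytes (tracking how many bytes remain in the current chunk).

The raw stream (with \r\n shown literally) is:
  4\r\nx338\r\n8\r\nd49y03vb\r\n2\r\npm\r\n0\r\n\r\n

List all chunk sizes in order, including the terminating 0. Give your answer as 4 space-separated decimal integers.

Answer: 4 8 2 0

Derivation:
Chunk 1: stream[0..1]='4' size=0x4=4, data at stream[3..7]='x338' -> body[0..4], body so far='x338'
Chunk 2: stream[9..10]='8' size=0x8=8, data at stream[12..20]='d49y03vb' -> body[4..12], body so far='x338d49y03vb'
Chunk 3: stream[22..23]='2' size=0x2=2, data at stream[25..27]='pm' -> body[12..14], body so far='x338d49y03vbpm'
Chunk 4: stream[29..30]='0' size=0 (terminator). Final body='x338d49y03vbpm' (14 bytes)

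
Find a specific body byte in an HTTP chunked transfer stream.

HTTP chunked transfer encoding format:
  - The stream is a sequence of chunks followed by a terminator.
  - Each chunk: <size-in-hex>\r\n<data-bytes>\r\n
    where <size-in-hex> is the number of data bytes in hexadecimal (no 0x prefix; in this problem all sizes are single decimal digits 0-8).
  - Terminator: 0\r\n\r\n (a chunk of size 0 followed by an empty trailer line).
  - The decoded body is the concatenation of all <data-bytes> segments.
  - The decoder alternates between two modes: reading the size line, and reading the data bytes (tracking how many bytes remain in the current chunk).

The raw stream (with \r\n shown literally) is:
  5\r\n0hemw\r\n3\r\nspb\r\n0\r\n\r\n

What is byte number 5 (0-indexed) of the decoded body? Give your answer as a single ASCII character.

Answer: s

Derivation:
Chunk 1: stream[0..1]='5' size=0x5=5, data at stream[3..8]='0hemw' -> body[0..5], body so far='0hemw'
Chunk 2: stream[10..11]='3' size=0x3=3, data at stream[13..16]='spb' -> body[5..8], body so far='0hemwspb'
Chunk 3: stream[18..19]='0' size=0 (terminator). Final body='0hemwspb' (8 bytes)
Body byte 5 = 's'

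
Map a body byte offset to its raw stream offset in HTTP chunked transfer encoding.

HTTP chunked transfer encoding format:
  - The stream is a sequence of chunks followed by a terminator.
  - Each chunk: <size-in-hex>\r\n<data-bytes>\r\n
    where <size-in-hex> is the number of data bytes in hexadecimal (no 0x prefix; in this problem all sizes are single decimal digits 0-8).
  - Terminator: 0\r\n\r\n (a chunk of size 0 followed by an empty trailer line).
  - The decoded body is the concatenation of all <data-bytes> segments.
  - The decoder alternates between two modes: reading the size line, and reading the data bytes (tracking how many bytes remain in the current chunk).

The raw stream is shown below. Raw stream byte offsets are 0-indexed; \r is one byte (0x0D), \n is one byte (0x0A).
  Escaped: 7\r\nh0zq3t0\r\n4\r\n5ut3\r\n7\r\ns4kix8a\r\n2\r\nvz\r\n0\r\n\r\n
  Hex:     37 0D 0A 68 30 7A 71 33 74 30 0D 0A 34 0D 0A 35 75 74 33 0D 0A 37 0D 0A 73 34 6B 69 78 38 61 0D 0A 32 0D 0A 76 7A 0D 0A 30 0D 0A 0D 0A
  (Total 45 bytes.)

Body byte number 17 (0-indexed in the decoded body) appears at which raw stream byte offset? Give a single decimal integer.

Chunk 1: stream[0..1]='7' size=0x7=7, data at stream[3..10]='h0zq3t0' -> body[0..7], body so far='h0zq3t0'
Chunk 2: stream[12..13]='4' size=0x4=4, data at stream[15..19]='5ut3' -> body[7..11], body so far='h0zq3t05ut3'
Chunk 3: stream[21..22]='7' size=0x7=7, data at stream[24..31]='s4kix8a' -> body[11..18], body so far='h0zq3t05ut3s4kix8a'
Chunk 4: stream[33..34]='2' size=0x2=2, data at stream[36..38]='vz' -> body[18..20], body so far='h0zq3t05ut3s4kix8avz'
Chunk 5: stream[40..41]='0' size=0 (terminator). Final body='h0zq3t05ut3s4kix8avz' (20 bytes)
Body byte 17 at stream offset 30

Answer: 30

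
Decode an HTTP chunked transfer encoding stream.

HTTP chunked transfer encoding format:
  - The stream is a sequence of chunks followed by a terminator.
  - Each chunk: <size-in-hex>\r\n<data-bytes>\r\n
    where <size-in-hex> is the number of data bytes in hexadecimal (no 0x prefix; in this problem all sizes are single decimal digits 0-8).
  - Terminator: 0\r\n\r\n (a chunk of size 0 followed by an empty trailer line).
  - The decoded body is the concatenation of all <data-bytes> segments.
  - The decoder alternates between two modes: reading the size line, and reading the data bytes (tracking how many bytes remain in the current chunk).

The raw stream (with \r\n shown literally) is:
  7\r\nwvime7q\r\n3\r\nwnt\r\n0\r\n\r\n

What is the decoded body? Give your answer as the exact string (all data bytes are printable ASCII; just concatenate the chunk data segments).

Chunk 1: stream[0..1]='7' size=0x7=7, data at stream[3..10]='wvime7q' -> body[0..7], body so far='wvime7q'
Chunk 2: stream[12..13]='3' size=0x3=3, data at stream[15..18]='wnt' -> body[7..10], body so far='wvime7qwnt'
Chunk 3: stream[20..21]='0' size=0 (terminator). Final body='wvime7qwnt' (10 bytes)

Answer: wvime7qwnt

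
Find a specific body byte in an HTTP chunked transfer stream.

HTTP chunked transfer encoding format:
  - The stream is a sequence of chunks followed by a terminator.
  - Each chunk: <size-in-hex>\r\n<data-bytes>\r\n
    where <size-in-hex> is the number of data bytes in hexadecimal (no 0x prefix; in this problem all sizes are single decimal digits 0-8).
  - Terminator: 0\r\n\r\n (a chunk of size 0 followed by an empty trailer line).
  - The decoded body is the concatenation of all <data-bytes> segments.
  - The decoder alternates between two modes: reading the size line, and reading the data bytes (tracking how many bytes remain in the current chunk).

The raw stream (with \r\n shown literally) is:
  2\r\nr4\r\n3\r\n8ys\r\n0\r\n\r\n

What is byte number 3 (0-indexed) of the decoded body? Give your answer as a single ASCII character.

Answer: y

Derivation:
Chunk 1: stream[0..1]='2' size=0x2=2, data at stream[3..5]='r4' -> body[0..2], body so far='r4'
Chunk 2: stream[7..8]='3' size=0x3=3, data at stream[10..13]='8ys' -> body[2..5], body so far='r48ys'
Chunk 3: stream[15..16]='0' size=0 (terminator). Final body='r48ys' (5 bytes)
Body byte 3 = 'y'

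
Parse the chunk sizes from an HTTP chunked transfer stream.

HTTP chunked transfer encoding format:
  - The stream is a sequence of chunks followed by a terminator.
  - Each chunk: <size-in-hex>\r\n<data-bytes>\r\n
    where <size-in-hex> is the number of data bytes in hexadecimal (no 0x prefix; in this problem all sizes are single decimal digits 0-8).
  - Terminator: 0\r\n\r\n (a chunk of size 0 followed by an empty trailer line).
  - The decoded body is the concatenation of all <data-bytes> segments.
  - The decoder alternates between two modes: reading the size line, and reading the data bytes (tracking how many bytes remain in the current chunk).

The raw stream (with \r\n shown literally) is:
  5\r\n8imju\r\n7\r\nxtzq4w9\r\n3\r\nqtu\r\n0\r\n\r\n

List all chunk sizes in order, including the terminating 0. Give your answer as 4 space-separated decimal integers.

Chunk 1: stream[0..1]='5' size=0x5=5, data at stream[3..8]='8imju' -> body[0..5], body so far='8imju'
Chunk 2: stream[10..11]='7' size=0x7=7, data at stream[13..20]='xtzq4w9' -> body[5..12], body so far='8imjuxtzq4w9'
Chunk 3: stream[22..23]='3' size=0x3=3, data at stream[25..28]='qtu' -> body[12..15], body so far='8imjuxtzq4w9qtu'
Chunk 4: stream[30..31]='0' size=0 (terminator). Final body='8imjuxtzq4w9qtu' (15 bytes)

Answer: 5 7 3 0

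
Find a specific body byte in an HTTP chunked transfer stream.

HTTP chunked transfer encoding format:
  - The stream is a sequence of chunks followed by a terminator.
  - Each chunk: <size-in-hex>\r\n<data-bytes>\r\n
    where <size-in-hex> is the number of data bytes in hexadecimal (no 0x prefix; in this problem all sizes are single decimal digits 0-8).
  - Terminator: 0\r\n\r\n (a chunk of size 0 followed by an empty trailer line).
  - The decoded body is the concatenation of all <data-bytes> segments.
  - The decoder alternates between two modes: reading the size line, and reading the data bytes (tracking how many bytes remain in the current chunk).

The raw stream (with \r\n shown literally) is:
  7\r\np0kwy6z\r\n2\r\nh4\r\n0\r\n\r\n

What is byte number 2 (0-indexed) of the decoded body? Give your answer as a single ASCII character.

Answer: k

Derivation:
Chunk 1: stream[0..1]='7' size=0x7=7, data at stream[3..10]='p0kwy6z' -> body[0..7], body so far='p0kwy6z'
Chunk 2: stream[12..13]='2' size=0x2=2, data at stream[15..17]='h4' -> body[7..9], body so far='p0kwy6zh4'
Chunk 3: stream[19..20]='0' size=0 (terminator). Final body='p0kwy6zh4' (9 bytes)
Body byte 2 = 'k'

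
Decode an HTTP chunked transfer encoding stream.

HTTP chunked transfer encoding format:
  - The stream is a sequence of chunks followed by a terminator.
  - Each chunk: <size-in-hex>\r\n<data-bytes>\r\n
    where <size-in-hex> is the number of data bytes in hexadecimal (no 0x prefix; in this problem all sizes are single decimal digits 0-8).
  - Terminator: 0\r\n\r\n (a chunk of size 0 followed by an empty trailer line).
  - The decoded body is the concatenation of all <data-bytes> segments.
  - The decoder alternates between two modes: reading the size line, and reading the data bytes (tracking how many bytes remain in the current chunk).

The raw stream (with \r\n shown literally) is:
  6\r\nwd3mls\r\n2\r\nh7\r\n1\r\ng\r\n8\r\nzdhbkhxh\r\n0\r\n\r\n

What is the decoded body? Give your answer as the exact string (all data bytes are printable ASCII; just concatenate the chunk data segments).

Answer: wd3mlsh7gzdhbkhxh

Derivation:
Chunk 1: stream[0..1]='6' size=0x6=6, data at stream[3..9]='wd3mls' -> body[0..6], body so far='wd3mls'
Chunk 2: stream[11..12]='2' size=0x2=2, data at stream[14..16]='h7' -> body[6..8], body so far='wd3mlsh7'
Chunk 3: stream[18..19]='1' size=0x1=1, data at stream[21..22]='g' -> body[8..9], body so far='wd3mlsh7g'
Chunk 4: stream[24..25]='8' size=0x8=8, data at stream[27..35]='zdhbkhxh' -> body[9..17], body so far='wd3mlsh7gzdhbkhxh'
Chunk 5: stream[37..38]='0' size=0 (terminator). Final body='wd3mlsh7gzdhbkhxh' (17 bytes)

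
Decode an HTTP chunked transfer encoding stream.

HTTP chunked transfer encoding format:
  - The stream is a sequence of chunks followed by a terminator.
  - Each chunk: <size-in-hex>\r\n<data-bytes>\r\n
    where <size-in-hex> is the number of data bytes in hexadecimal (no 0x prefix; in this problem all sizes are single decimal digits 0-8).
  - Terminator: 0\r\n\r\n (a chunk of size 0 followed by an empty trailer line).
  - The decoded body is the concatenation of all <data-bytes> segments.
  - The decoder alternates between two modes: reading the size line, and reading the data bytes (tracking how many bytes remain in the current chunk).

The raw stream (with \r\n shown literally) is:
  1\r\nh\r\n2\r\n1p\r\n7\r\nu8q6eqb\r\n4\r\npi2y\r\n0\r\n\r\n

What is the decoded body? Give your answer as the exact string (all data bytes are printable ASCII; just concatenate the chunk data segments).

Chunk 1: stream[0..1]='1' size=0x1=1, data at stream[3..4]='h' -> body[0..1], body so far='h'
Chunk 2: stream[6..7]='2' size=0x2=2, data at stream[9..11]='1p' -> body[1..3], body so far='h1p'
Chunk 3: stream[13..14]='7' size=0x7=7, data at stream[16..23]='u8q6eqb' -> body[3..10], body so far='h1pu8q6eqb'
Chunk 4: stream[25..26]='4' size=0x4=4, data at stream[28..32]='pi2y' -> body[10..14], body so far='h1pu8q6eqbpi2y'
Chunk 5: stream[34..35]='0' size=0 (terminator). Final body='h1pu8q6eqbpi2y' (14 bytes)

Answer: h1pu8q6eqbpi2y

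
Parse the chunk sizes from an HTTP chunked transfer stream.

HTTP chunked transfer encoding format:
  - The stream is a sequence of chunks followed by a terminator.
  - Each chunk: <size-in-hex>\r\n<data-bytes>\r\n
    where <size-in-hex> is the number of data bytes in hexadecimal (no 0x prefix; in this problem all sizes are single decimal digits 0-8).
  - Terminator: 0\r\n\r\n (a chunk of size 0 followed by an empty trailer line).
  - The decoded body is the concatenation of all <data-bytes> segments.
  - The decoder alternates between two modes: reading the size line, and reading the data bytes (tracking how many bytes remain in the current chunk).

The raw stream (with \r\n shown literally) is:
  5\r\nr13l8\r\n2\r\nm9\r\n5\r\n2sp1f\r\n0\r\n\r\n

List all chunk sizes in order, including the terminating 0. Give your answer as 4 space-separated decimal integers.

Chunk 1: stream[0..1]='5' size=0x5=5, data at stream[3..8]='r13l8' -> body[0..5], body so far='r13l8'
Chunk 2: stream[10..11]='2' size=0x2=2, data at stream[13..15]='m9' -> body[5..7], body so far='r13l8m9'
Chunk 3: stream[17..18]='5' size=0x5=5, data at stream[20..25]='2sp1f' -> body[7..12], body so far='r13l8m92sp1f'
Chunk 4: stream[27..28]='0' size=0 (terminator). Final body='r13l8m92sp1f' (12 bytes)

Answer: 5 2 5 0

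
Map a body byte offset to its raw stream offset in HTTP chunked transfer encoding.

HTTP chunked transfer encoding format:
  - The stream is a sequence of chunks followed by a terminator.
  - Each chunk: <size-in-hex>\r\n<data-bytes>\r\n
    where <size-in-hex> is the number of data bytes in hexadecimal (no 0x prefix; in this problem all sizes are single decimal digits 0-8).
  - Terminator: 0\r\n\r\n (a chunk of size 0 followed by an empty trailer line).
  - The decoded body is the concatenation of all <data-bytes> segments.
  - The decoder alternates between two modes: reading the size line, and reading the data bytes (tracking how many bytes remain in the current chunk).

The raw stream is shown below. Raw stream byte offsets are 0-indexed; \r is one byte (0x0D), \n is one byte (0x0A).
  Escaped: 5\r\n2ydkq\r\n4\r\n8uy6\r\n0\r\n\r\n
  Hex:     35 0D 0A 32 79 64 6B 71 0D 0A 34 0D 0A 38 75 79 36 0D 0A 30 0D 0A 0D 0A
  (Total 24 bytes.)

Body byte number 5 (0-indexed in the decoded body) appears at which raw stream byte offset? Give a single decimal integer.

Chunk 1: stream[0..1]='5' size=0x5=5, data at stream[3..8]='2ydkq' -> body[0..5], body so far='2ydkq'
Chunk 2: stream[10..11]='4' size=0x4=4, data at stream[13..17]='8uy6' -> body[5..9], body so far='2ydkq8uy6'
Chunk 3: stream[19..20]='0' size=0 (terminator). Final body='2ydkq8uy6' (9 bytes)
Body byte 5 at stream offset 13

Answer: 13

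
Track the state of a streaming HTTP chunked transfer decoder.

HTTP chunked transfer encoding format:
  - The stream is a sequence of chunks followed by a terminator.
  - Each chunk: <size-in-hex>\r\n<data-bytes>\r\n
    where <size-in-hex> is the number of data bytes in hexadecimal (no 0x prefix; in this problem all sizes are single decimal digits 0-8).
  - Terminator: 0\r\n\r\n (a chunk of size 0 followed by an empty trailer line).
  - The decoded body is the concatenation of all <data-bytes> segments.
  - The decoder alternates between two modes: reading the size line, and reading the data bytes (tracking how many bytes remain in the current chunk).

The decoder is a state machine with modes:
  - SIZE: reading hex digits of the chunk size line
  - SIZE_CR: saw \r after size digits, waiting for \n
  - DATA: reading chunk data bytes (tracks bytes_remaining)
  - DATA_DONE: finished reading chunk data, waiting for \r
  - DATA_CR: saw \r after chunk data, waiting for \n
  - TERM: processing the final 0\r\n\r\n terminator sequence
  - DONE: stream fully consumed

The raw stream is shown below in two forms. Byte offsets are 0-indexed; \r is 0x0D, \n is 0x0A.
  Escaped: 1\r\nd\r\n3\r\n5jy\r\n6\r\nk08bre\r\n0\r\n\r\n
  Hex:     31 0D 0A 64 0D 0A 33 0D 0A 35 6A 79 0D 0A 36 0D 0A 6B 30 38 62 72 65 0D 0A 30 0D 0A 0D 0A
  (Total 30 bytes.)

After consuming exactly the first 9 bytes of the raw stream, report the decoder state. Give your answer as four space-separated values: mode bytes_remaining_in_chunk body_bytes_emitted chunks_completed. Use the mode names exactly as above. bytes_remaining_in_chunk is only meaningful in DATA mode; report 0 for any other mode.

Answer: DATA 3 1 1

Derivation:
Byte 0 = '1': mode=SIZE remaining=0 emitted=0 chunks_done=0
Byte 1 = 0x0D: mode=SIZE_CR remaining=0 emitted=0 chunks_done=0
Byte 2 = 0x0A: mode=DATA remaining=1 emitted=0 chunks_done=0
Byte 3 = 'd': mode=DATA_DONE remaining=0 emitted=1 chunks_done=0
Byte 4 = 0x0D: mode=DATA_CR remaining=0 emitted=1 chunks_done=0
Byte 5 = 0x0A: mode=SIZE remaining=0 emitted=1 chunks_done=1
Byte 6 = '3': mode=SIZE remaining=0 emitted=1 chunks_done=1
Byte 7 = 0x0D: mode=SIZE_CR remaining=0 emitted=1 chunks_done=1
Byte 8 = 0x0A: mode=DATA remaining=3 emitted=1 chunks_done=1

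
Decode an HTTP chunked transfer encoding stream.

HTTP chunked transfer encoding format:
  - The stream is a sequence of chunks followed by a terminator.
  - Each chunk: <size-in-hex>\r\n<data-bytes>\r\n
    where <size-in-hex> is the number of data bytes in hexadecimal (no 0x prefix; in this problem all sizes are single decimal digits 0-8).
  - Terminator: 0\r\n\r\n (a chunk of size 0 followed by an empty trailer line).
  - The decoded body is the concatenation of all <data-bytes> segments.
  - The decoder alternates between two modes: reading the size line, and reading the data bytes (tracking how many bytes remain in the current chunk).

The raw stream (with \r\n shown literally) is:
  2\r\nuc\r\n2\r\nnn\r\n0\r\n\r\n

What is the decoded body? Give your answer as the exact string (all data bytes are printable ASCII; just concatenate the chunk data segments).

Chunk 1: stream[0..1]='2' size=0x2=2, data at stream[3..5]='uc' -> body[0..2], body so far='uc'
Chunk 2: stream[7..8]='2' size=0x2=2, data at stream[10..12]='nn' -> body[2..4], body so far='ucnn'
Chunk 3: stream[14..15]='0' size=0 (terminator). Final body='ucnn' (4 bytes)

Answer: ucnn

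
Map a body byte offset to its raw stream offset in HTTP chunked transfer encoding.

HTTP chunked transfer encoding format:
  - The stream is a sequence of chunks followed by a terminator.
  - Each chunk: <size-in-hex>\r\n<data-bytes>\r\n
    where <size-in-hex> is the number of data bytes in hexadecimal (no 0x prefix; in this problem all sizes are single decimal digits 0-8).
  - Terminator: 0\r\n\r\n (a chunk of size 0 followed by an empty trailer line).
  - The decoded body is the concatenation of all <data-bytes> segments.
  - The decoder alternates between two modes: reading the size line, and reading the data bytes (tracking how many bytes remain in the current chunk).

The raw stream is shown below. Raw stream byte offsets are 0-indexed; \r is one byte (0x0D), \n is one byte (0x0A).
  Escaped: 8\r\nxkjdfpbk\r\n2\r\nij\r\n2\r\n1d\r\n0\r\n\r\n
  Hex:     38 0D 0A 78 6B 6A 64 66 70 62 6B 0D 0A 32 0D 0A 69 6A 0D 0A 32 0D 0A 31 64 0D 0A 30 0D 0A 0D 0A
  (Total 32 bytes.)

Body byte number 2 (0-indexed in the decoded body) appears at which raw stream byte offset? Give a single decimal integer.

Answer: 5

Derivation:
Chunk 1: stream[0..1]='8' size=0x8=8, data at stream[3..11]='xkjdfpbk' -> body[0..8], body so far='xkjdfpbk'
Chunk 2: stream[13..14]='2' size=0x2=2, data at stream[16..18]='ij' -> body[8..10], body so far='xkjdfpbkij'
Chunk 3: stream[20..21]='2' size=0x2=2, data at stream[23..25]='1d' -> body[10..12], body so far='xkjdfpbkij1d'
Chunk 4: stream[27..28]='0' size=0 (terminator). Final body='xkjdfpbkij1d' (12 bytes)
Body byte 2 at stream offset 5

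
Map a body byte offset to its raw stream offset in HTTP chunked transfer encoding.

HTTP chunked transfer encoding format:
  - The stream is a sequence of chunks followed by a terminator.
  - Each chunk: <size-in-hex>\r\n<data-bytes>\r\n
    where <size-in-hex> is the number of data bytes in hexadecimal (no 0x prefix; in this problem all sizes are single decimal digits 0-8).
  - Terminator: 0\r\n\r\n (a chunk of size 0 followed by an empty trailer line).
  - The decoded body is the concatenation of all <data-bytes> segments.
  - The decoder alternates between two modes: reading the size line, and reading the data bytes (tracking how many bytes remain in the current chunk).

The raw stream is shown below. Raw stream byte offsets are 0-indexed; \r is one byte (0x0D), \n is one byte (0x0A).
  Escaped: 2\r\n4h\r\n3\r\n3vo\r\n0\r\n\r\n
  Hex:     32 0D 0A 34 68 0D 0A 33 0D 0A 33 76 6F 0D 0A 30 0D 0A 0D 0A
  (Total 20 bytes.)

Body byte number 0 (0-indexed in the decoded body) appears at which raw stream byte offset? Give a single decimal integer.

Answer: 3

Derivation:
Chunk 1: stream[0..1]='2' size=0x2=2, data at stream[3..5]='4h' -> body[0..2], body so far='4h'
Chunk 2: stream[7..8]='3' size=0x3=3, data at stream[10..13]='3vo' -> body[2..5], body so far='4h3vo'
Chunk 3: stream[15..16]='0' size=0 (terminator). Final body='4h3vo' (5 bytes)
Body byte 0 at stream offset 3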